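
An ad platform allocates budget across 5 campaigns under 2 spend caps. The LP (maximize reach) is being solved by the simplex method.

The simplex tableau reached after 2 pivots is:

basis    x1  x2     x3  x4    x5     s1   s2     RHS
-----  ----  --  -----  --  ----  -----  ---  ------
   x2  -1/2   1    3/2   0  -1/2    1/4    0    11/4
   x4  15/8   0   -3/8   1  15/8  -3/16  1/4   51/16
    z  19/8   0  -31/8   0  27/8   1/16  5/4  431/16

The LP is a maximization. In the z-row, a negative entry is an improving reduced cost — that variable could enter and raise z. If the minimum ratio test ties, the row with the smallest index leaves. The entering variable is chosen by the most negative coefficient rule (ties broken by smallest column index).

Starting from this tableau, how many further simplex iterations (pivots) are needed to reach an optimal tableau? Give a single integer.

pivot: x3 in, x2 out → z = 817/24
No improving column remains; optimal.

1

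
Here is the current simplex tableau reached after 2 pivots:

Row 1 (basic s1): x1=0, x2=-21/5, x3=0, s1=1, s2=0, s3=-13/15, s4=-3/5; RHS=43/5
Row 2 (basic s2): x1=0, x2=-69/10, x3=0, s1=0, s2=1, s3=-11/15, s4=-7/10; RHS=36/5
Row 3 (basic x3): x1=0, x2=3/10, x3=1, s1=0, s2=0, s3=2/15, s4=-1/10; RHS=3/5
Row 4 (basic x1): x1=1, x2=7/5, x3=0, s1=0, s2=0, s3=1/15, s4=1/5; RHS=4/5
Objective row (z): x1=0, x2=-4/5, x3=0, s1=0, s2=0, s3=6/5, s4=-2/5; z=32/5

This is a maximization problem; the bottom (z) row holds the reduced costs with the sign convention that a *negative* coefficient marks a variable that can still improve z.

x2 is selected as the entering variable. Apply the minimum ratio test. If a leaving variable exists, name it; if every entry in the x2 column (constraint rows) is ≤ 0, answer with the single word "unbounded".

Ratios: row 1 (s1): entry -21/5 ≤ 0, skip; row 2 (s2): entry -69/10 ≤ 0, skip; row 3 (x3): (3/5)/(3/10) = 2; row 4 (x1): (4/5)/(7/5) = 4/7.
Minimum ratio is in the x1 row, so x1 leaves.

x1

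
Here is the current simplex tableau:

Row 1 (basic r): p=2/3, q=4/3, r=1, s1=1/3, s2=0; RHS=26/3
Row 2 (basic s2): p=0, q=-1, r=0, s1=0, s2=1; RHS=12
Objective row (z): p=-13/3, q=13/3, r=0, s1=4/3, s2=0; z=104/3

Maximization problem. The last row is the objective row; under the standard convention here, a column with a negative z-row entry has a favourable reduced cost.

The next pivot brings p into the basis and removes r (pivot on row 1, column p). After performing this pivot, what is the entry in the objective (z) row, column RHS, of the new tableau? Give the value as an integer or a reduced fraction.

Pivot element is row 1, column p: 2/3.
Normalize row 1: new (row 1, RHS) = (26/3)/(2/3) = 13.
z-row ← z-row − (-13/3)·(new row 1): 104/3 − (-13/3)·13 = 91.

91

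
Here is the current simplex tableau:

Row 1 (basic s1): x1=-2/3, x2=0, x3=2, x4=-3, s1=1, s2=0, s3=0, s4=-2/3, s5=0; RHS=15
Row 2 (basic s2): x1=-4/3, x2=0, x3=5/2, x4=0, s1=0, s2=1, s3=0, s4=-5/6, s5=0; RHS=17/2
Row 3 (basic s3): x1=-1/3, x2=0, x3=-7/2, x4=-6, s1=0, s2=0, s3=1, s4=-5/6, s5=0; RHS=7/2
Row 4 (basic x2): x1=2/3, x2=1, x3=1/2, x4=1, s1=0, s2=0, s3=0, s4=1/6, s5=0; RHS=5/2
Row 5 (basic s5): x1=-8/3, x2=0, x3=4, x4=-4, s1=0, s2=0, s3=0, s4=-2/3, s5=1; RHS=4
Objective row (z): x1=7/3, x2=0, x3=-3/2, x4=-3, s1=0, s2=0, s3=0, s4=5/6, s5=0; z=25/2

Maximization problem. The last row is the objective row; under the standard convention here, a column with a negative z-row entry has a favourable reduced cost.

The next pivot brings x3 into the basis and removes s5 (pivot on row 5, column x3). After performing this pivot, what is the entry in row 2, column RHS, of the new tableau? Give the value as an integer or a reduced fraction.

6

Pivot element is row 5, column x3: 4.
Normalize row 5: new (row 5, RHS) = 4/4 = 1.
row 2 ← row 2 − (5/2)·(new row 5): 17/2 − (5/2)·1 = 6.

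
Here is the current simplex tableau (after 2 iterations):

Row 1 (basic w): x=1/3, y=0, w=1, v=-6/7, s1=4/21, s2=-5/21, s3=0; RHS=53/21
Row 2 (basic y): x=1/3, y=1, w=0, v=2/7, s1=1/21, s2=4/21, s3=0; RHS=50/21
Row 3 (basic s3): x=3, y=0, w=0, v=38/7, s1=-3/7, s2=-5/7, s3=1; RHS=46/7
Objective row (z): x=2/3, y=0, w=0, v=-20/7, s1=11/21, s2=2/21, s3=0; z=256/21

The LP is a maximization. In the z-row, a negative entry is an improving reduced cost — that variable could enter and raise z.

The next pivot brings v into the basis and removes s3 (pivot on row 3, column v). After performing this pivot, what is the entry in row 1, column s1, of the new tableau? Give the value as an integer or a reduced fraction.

7/57

Pivot element is row 3, column v: 38/7.
Normalize row 3: new (row 3, s1) = (-3/7)/(38/7) = -3/38.
row 1 ← row 1 − (-6/7)·(new row 3): 4/21 − (-6/7)·(-3/38) = 7/57.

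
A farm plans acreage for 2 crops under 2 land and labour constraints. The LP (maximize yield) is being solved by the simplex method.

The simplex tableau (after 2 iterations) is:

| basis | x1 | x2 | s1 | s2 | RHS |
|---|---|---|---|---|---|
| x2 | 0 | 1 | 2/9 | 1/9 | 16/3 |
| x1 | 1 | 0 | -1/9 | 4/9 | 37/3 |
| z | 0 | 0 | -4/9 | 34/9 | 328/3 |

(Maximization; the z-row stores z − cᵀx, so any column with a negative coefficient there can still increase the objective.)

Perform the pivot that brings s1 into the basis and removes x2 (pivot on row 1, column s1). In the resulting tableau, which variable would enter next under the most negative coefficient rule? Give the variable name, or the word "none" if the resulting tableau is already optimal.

none

Pivot element 2/9. New z-row = old z-row − (-4/9)·(row 1/(2/9)).
Updated z-row coefficients: x1: 0, x2: 2, s1: 0, s2: 4.
No coefficient is strictly negative; the tableau after this pivot is optimal.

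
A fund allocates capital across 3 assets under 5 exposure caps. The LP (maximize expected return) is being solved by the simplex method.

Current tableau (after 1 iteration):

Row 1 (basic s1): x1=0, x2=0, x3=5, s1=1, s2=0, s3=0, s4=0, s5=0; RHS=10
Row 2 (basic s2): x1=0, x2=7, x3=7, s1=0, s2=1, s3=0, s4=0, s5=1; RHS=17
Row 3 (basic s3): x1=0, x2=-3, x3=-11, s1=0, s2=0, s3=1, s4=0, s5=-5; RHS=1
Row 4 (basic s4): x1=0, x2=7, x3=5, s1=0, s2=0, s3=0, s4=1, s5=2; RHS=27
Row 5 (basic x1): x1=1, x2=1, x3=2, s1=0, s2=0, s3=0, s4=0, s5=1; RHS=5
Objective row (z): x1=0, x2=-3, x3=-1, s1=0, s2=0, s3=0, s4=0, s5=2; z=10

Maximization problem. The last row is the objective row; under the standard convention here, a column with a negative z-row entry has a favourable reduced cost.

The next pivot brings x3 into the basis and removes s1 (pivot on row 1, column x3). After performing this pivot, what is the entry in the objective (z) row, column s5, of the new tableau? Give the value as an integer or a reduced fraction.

Pivot element is row 1, column x3: 5.
Normalize row 1: new (row 1, s5) = 0/5 = 0.
z-row ← z-row − (-1)·(new row 1): 2 − (-1)·0 = 2.

2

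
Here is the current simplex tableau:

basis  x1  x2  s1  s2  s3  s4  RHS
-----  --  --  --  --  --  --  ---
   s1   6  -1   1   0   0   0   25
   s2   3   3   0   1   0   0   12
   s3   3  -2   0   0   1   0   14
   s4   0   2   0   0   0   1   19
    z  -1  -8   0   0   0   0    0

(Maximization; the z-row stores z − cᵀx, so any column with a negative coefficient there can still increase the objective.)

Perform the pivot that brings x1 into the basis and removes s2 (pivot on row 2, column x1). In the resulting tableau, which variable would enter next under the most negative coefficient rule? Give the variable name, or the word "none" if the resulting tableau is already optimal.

x2

Pivot element 3. New z-row = old z-row − (-1)·(row 2/3).
Updated z-row coefficients: x1: 0, x2: -7, s1: 0, s2: 1/3, s3: 0, s4: 0.
The most negative is -7 in column x2, so x2 would enter next.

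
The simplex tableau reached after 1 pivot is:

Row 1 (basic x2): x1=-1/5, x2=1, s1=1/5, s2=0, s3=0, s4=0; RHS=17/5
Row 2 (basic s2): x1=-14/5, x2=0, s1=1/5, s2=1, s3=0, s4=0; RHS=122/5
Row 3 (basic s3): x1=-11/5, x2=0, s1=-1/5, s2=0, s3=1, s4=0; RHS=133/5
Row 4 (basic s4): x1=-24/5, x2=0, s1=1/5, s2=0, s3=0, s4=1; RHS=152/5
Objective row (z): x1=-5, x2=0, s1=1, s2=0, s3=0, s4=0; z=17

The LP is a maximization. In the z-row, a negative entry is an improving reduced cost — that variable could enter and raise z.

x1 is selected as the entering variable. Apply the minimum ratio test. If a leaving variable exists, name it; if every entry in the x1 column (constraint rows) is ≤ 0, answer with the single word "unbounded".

x1-column entries: row 1: -1/5, row 2: -14/5, row 3: -11/5, row 4: -24/5. All ≤ 0, so x1 can increase without bound; the LP is unbounded in this direction.

unbounded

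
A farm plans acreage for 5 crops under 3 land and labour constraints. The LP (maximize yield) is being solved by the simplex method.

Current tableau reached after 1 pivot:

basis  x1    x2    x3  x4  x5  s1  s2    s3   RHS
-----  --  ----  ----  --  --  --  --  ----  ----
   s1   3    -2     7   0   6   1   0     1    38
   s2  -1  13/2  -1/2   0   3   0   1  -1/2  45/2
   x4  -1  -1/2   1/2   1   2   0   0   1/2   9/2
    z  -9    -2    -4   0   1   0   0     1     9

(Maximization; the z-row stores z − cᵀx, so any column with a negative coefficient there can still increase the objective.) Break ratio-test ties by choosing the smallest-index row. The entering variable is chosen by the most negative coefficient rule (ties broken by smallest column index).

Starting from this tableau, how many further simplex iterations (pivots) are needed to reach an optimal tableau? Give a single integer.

2

pivot: x1 in, s1 out → z = 123
pivot: x2 in, s2 out → z = 5993/35
No improving column remains; optimal.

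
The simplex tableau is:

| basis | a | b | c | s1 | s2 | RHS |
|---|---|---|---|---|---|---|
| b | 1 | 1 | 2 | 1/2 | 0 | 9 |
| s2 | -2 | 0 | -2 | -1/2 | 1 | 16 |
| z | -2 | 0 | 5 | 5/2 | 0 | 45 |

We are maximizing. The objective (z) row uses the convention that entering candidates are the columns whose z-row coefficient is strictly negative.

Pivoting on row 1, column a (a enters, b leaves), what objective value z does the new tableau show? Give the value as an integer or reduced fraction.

63

Minimum ratio for a: 9/1 = 9.
z changes by −(z-row coeff of a)·ratio = −(-2)·9 = 18.
New z = 45 + 18 = 63.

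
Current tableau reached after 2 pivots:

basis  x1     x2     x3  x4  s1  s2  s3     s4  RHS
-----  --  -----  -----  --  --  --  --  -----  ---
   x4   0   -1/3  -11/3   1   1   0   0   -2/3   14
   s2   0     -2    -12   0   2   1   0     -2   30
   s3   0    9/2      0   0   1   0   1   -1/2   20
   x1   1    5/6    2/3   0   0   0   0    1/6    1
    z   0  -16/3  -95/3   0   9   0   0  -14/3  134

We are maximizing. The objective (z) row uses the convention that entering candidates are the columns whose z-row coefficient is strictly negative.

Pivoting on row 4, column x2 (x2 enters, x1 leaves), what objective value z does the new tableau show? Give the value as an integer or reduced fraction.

Minimum ratio for x2: 1/(5/6) = 6/5.
z changes by −(z-row coeff of x2)·ratio = −(-16/3)·(6/5) = 32/5.
New z = 134 + (32/5) = 702/5.

702/5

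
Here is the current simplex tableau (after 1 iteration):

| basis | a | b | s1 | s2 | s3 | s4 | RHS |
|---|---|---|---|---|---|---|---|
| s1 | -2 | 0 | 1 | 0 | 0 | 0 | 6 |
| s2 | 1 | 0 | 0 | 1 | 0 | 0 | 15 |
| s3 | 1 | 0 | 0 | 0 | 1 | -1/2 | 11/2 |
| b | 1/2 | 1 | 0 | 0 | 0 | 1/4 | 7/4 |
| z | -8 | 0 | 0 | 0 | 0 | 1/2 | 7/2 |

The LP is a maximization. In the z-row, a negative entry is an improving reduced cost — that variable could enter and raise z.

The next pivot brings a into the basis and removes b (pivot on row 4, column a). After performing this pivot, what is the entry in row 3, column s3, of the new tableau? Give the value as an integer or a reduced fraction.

1

Pivot element is row 4, column a: 1/2.
Normalize row 4: new (row 4, s3) = 0/(1/2) = 0.
row 3 ← row 3 − 1·(new row 4): 1 − 1·0 = 1.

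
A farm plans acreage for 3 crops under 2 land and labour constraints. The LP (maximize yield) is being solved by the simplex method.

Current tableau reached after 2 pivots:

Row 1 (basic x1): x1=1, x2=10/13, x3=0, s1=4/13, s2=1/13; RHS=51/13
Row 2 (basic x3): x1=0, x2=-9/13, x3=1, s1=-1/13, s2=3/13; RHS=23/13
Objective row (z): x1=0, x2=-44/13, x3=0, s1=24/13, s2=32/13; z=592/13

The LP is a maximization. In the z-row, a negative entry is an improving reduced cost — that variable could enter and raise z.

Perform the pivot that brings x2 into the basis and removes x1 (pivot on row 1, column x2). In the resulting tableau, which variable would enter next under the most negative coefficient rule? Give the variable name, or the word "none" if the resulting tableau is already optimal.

none

Pivot element 10/13. New z-row = old z-row − (-44/13)·(row 1/(10/13)).
Updated z-row coefficients: x1: 22/5, x2: 0, x3: 0, s1: 16/5, s2: 14/5.
No coefficient is strictly negative; the tableau after this pivot is optimal.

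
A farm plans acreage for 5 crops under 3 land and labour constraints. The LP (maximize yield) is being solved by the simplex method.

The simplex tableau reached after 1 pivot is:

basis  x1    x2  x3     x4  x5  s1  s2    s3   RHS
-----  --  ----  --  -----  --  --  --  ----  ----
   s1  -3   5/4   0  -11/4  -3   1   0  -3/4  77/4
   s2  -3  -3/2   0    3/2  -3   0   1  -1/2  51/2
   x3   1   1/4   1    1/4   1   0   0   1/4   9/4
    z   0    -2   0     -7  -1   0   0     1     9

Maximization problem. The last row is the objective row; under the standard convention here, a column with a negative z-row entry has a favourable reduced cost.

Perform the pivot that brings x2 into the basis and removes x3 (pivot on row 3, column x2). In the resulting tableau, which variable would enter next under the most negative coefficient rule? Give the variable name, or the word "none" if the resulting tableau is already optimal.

Pivot element 1/4. New z-row = old z-row − (-2)·(row 3/(1/4)).
Updated z-row coefficients: x1: 8, x2: 0, x3: 8, x4: -5, x5: 7, s1: 0, s2: 0, s3: 3.
The most negative is -5 in column x4, so x4 would enter next.

x4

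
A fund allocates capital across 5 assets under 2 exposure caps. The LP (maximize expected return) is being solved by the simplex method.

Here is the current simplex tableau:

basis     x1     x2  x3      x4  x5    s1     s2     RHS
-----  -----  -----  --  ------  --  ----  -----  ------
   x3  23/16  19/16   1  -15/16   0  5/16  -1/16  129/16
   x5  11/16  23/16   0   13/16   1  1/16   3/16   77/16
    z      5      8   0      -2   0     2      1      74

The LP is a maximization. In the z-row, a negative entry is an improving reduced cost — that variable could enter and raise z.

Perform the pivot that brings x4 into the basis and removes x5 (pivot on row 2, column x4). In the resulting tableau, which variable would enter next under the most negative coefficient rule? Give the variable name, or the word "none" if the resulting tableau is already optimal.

Pivot element 13/16. New z-row = old z-row − (-2)·(row 2/(13/16)).
Updated z-row coefficients: x1: 87/13, x2: 150/13, x3: 0, x4: 0, x5: 32/13, s1: 28/13, s2: 19/13.
No coefficient is strictly negative; the tableau after this pivot is optimal.

none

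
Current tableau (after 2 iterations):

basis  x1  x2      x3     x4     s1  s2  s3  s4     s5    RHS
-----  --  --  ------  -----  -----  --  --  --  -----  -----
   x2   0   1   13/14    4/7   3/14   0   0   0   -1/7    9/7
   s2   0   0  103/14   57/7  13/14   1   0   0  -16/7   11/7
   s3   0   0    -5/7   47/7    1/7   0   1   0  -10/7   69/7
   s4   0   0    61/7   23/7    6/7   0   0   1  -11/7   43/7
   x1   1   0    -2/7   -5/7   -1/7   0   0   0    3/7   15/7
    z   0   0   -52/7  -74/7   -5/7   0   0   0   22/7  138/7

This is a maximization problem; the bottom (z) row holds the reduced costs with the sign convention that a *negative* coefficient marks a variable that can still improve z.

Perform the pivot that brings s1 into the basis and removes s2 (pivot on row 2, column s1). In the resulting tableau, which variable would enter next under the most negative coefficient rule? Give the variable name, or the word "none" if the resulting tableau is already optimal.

x4

Pivot element 13/14. New z-row = old z-row − (-5/7)·(row 2/(13/14)).
Updated z-row coefficients: x1: 0, x2: 0, x3: -23/13, x4: -56/13, s1: 0, s2: 10/13, s3: 0, s4: 0, s5: 18/13.
The most negative is -56/13 in column x4, so x4 would enter next.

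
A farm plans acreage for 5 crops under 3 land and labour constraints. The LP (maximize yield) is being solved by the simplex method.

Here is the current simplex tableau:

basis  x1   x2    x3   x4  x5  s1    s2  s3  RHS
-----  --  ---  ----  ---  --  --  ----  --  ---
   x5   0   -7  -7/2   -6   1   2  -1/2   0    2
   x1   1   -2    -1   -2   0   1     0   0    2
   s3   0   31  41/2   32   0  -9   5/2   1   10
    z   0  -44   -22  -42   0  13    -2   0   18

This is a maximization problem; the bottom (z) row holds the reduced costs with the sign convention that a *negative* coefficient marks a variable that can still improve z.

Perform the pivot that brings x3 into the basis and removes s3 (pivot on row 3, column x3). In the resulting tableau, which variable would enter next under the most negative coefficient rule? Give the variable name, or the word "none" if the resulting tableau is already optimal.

x2

Pivot element 41/2. New z-row = old z-row − (-22)·(row 3/(41/2)).
Updated z-row coefficients: x1: 0, x2: -440/41, x3: 0, x4: -314/41, x5: 0, s1: 137/41, s2: 28/41, s3: 44/41.
The most negative is -440/41 in column x2, so x2 would enter next.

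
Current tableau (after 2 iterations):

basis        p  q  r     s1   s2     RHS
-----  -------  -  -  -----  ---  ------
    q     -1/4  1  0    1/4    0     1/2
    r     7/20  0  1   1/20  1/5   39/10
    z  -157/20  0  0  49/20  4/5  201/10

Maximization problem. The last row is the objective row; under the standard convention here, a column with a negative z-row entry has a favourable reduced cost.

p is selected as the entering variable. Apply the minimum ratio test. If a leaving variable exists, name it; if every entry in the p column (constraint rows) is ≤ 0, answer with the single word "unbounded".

Ratios: row 1 (q): entry -1/4 ≤ 0, skip; row 2 (r): (39/10)/(7/20) = 78/7.
Minimum ratio is in the r row, so r leaves.

r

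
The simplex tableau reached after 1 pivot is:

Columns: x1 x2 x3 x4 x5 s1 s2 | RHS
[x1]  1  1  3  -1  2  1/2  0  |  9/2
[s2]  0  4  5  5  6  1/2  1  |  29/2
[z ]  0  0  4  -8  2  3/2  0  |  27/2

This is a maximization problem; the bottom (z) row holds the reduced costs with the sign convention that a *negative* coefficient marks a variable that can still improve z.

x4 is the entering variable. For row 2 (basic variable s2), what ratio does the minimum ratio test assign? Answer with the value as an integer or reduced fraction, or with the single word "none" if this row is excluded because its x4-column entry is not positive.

29/10

Ratio = RHS / (x4 entry) = (29/2) / 5 = 29/10.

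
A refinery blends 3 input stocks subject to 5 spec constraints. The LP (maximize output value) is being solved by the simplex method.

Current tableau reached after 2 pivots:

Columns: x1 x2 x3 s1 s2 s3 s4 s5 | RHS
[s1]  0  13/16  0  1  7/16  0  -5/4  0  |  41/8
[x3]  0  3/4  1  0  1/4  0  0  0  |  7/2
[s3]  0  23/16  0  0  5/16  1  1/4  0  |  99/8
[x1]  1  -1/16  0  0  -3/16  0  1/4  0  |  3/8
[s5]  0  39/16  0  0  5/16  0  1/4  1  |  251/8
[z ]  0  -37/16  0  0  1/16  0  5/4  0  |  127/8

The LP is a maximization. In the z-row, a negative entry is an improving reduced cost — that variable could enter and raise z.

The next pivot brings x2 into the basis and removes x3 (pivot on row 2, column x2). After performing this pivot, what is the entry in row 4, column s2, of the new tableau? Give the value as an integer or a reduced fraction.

-1/6

Pivot element is row 2, column x2: 3/4.
Normalize row 2: new (row 2, s2) = (1/4)/(3/4) = 1/3.
row 4 ← row 4 − (-1/16)·(new row 2): -3/16 − (-1/16)·(1/3) = -1/6.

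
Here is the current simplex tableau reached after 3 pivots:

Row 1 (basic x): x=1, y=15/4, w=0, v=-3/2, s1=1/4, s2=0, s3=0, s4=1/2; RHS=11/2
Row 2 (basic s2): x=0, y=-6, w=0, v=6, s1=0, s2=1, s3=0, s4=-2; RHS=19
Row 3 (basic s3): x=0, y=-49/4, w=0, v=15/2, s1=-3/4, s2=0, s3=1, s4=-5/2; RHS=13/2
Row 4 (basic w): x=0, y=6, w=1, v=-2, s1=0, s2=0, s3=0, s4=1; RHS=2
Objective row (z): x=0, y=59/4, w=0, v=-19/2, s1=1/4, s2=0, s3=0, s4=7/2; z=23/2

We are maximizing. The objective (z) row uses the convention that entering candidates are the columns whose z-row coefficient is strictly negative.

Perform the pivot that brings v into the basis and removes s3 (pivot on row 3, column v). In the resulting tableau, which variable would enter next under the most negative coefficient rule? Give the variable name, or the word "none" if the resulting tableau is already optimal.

Pivot element 15/2. New z-row = old z-row − (-19/2)·(row 3/(15/2)).
Updated z-row coefficients: x: 0, y: -23/30, w: 0, v: 0, s1: -7/10, s2: 0, s3: 19/15, s4: 1/3.
The most negative is -23/30 in column y, so y would enter next.

y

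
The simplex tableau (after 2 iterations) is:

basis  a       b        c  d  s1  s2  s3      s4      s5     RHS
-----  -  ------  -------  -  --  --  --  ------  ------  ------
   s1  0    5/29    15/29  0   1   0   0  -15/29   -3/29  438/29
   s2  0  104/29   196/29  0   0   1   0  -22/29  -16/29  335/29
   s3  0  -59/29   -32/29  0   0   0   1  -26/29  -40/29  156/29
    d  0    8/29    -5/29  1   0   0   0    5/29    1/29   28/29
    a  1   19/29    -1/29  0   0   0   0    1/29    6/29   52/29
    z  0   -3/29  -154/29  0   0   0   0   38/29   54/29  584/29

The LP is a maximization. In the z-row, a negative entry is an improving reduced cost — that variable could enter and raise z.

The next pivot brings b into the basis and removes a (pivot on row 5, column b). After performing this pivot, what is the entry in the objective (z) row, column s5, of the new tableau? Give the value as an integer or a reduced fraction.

Pivot element is row 5, column b: 19/29.
Normalize row 5: new (row 5, s5) = (6/29)/(19/29) = 6/19.
z-row ← z-row − (-3/29)·(new row 5): 54/29 − (-3/29)·(6/19) = 36/19.

36/19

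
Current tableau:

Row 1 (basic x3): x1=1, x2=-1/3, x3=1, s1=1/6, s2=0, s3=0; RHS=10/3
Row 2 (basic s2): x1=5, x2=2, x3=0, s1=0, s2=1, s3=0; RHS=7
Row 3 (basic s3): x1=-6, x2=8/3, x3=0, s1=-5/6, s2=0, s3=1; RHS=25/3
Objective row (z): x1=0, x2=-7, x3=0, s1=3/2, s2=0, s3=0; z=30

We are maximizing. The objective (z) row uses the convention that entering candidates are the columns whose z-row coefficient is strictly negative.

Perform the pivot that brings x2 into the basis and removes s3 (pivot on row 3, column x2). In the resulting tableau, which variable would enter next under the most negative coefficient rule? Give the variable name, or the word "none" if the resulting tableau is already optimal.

x1

Pivot element 8/3. New z-row = old z-row − (-7)·(row 3/(8/3)).
Updated z-row coefficients: x1: -63/4, x2: 0, x3: 0, s1: -11/16, s2: 0, s3: 21/8.
The most negative is -63/4 in column x1, so x1 would enter next.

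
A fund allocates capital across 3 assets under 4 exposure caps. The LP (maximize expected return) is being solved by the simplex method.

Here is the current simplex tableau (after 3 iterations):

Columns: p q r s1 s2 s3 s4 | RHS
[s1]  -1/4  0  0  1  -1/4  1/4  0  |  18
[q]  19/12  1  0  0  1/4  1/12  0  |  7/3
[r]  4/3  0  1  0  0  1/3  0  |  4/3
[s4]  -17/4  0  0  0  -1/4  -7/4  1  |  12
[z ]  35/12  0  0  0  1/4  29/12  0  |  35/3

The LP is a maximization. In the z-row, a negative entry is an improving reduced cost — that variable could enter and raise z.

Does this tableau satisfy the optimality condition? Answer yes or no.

yes

No objective-row coefficient is strictly negative, so no entering variable exists; the tableau is optimal.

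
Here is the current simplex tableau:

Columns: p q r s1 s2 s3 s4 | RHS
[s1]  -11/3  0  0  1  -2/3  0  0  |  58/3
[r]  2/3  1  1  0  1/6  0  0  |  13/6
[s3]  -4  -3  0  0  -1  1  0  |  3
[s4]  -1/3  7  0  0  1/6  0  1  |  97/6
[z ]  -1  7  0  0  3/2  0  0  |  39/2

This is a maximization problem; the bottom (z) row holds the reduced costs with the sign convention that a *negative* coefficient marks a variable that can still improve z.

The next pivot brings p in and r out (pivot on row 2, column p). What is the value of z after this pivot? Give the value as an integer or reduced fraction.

91/4

Minimum ratio for p: (13/6)/(2/3) = 13/4.
z changes by −(z-row coeff of p)·ratio = −(-1)·(13/4) = 13/4.
New z = 39/2 + (13/4) = 91/4.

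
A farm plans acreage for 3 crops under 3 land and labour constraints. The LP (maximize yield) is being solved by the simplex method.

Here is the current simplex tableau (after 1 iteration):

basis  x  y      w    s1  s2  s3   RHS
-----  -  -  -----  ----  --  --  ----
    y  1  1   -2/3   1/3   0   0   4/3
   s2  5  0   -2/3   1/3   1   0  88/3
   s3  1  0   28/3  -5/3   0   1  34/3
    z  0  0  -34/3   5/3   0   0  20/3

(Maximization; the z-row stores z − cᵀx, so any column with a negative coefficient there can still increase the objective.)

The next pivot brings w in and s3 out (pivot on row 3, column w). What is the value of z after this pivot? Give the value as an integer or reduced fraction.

143/7

Minimum ratio for w: (34/3)/(28/3) = 17/14.
z changes by −(z-row coeff of w)·ratio = −(-34/3)·(17/14) = 289/21.
New z = 20/3 + (289/21) = 143/7.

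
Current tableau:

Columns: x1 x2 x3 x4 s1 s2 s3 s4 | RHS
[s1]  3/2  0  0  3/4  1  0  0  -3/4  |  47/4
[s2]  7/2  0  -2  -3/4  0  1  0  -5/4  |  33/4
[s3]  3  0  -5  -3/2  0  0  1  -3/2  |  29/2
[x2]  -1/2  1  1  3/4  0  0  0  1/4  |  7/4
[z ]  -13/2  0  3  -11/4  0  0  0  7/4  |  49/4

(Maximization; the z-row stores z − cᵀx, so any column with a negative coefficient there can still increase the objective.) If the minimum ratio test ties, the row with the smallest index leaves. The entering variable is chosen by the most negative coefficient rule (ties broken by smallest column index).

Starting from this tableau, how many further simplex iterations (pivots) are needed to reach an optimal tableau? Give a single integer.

3

pivot: x1 in, s2 out → z = 193/7
pivot: x4 in, x2 out → z = 418/9
pivot: s4 in, x4 out → z = 51
No improving column remains; optimal.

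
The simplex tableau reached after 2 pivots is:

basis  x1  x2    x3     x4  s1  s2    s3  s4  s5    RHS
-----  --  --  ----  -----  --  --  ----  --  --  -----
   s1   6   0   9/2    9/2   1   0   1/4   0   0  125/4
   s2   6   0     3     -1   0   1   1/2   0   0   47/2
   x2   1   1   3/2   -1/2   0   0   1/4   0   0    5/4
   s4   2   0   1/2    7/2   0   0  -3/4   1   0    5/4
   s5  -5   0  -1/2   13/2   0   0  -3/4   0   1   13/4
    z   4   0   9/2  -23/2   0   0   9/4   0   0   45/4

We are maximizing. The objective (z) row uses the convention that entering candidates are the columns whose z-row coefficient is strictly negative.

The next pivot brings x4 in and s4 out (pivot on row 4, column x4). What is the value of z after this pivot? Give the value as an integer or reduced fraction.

215/14

Minimum ratio for x4: (5/4)/(7/2) = 5/14.
z changes by −(z-row coeff of x4)·ratio = −(-23/2)·(5/14) = 115/28.
New z = 45/4 + (115/28) = 215/14.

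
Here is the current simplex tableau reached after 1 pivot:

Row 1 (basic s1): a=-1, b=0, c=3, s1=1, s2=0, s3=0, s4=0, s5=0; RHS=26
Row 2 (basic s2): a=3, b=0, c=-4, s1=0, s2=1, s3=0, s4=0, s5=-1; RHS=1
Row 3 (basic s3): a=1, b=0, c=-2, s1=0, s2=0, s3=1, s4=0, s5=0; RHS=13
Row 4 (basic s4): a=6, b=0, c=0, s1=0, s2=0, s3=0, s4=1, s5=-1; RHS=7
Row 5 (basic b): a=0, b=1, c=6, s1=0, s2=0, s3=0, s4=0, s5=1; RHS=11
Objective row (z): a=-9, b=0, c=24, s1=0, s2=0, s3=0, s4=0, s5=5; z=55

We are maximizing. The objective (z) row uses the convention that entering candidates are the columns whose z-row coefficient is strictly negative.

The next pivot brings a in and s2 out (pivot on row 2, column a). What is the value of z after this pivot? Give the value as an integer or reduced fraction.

58

Minimum ratio for a: 1/3 = 1/3.
z changes by −(z-row coeff of a)·ratio = −(-9)·(1/3) = 3.
New z = 55 + 3 = 58.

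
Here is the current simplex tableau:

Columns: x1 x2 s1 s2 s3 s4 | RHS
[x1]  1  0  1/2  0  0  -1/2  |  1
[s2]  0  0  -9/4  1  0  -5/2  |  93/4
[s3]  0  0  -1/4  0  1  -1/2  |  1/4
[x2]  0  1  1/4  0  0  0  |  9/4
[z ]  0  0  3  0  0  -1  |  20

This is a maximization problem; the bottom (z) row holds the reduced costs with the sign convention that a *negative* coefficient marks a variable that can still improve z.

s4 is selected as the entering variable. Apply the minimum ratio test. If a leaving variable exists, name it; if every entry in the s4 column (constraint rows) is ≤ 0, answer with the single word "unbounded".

s4-column entries: row 1: -1/2, row 2: -5/2, row 3: -1/2, row 4: 0. All ≤ 0, so s4 can increase without bound; the LP is unbounded in this direction.

unbounded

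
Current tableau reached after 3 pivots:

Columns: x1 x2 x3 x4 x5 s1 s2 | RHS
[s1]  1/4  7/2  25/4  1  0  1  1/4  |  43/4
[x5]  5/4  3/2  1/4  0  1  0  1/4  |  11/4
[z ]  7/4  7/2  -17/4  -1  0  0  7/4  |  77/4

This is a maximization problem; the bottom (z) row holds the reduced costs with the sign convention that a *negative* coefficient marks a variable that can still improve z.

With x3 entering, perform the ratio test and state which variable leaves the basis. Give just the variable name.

Ratios: row 1 (s1): (43/4)/(25/4) = 43/25; row 2 (x5): (11/4)/(1/4) = 11.
Minimum ratio 43/25 is in the s1 row, so s1 leaves.

s1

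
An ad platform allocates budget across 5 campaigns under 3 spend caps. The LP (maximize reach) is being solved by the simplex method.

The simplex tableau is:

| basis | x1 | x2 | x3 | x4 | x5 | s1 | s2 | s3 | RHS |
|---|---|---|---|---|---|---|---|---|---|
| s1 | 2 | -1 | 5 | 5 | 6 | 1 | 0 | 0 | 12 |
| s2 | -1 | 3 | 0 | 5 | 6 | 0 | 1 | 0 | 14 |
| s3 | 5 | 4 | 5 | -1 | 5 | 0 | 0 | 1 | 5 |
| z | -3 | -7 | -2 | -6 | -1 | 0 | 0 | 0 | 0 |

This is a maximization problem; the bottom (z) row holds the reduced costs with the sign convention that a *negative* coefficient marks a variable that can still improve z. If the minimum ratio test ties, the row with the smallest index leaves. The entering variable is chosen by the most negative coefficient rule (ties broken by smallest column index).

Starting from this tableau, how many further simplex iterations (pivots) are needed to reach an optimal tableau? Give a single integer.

pivot: x2 in, s3 out → z = 35/4
pivot: x4 in, s2 out → z = 519/23
pivot: x1 in, s1 out → z = 23
No improving column remains; optimal.

3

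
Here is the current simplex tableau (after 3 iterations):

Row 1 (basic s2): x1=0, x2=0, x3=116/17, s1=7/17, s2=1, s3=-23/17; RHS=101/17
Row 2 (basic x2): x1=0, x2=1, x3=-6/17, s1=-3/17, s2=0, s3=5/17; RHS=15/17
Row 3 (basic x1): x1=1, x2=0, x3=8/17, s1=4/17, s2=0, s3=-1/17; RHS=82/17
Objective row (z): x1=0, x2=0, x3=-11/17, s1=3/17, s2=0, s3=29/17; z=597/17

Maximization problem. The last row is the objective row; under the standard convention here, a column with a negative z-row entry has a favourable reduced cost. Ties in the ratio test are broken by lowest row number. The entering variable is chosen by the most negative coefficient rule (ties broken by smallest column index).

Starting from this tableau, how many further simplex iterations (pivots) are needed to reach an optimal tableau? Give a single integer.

1

pivot: x3 in, s2 out → z = 4139/116
No improving column remains; optimal.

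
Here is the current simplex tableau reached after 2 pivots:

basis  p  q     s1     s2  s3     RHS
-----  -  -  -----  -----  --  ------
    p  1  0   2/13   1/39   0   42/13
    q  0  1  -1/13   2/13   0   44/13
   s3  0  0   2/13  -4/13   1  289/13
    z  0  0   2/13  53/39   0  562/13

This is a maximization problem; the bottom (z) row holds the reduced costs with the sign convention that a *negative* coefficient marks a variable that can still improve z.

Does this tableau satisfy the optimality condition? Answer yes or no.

yes

No objective-row coefficient is strictly negative, so no entering variable exists; the tableau is optimal.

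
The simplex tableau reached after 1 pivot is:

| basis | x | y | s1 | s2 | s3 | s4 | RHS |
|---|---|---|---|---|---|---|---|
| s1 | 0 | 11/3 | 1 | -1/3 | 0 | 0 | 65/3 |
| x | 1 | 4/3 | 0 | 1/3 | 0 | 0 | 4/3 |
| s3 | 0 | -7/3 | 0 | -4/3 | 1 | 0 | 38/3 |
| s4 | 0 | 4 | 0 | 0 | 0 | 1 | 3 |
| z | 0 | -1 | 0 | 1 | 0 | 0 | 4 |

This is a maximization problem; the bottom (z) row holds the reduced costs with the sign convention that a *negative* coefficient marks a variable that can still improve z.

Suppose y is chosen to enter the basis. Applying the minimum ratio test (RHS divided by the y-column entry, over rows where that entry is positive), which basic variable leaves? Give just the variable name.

s4

Ratios: row 1 (s1): (65/3)/(11/3) = 65/11; row 2 (x): (4/3)/(4/3) = 1; row 3 (s3): entry -7/3 ≤ 0, skip; row 4 (s4): 3/4 = 3/4.
Minimum ratio 3/4 is in the s4 row, so s4 leaves.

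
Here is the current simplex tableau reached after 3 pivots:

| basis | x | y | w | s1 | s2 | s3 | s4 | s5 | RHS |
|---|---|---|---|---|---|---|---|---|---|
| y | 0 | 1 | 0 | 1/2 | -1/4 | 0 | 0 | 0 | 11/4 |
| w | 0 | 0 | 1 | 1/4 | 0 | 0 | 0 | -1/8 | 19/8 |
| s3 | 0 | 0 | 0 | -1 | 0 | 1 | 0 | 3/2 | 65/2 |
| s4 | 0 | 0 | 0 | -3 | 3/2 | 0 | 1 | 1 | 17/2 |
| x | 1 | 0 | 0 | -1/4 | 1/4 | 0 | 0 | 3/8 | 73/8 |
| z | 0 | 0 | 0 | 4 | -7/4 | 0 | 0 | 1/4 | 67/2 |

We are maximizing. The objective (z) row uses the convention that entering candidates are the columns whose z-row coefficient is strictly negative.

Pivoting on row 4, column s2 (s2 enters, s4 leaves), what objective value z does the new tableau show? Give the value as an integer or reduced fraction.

521/12

Minimum ratio for s2: (17/2)/(3/2) = 17/3.
z changes by −(z-row coeff of s2)·ratio = −(-7/4)·(17/3) = 119/12.
New z = 67/2 + (119/12) = 521/12.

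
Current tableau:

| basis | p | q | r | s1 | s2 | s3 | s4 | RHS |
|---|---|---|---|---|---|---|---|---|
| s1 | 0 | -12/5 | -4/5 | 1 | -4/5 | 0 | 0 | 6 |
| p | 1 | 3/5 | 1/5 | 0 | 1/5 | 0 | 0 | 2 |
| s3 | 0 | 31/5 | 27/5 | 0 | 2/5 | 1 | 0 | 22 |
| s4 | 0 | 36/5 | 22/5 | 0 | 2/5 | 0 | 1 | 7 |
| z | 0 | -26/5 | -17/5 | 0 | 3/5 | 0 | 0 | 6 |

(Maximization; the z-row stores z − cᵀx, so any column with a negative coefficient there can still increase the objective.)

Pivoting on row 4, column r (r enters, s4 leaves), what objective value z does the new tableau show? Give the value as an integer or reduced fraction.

251/22

Minimum ratio for r: 7/(22/5) = 35/22.
z changes by −(z-row coeff of r)·ratio = −(-17/5)·(35/22) = 119/22.
New z = 6 + (119/22) = 251/22.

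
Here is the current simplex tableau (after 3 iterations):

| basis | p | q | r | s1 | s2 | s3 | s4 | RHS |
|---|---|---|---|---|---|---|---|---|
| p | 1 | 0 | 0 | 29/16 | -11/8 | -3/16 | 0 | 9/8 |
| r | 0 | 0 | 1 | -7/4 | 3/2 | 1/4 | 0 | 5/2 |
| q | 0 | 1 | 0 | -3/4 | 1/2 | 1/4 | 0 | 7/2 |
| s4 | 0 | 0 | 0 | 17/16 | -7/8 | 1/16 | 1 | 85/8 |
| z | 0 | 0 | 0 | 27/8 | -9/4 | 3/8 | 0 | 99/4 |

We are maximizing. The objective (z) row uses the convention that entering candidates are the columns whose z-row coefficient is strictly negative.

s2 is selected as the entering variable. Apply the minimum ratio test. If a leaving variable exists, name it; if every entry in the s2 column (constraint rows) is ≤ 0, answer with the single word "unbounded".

Ratios: row 1 (p): entry -11/8 ≤ 0, skip; row 2 (r): (5/2)/(3/2) = 5/3; row 3 (q): (7/2)/(1/2) = 7; row 4 (s4): entry -7/8 ≤ 0, skip.
Minimum ratio is in the r row, so r leaves.

r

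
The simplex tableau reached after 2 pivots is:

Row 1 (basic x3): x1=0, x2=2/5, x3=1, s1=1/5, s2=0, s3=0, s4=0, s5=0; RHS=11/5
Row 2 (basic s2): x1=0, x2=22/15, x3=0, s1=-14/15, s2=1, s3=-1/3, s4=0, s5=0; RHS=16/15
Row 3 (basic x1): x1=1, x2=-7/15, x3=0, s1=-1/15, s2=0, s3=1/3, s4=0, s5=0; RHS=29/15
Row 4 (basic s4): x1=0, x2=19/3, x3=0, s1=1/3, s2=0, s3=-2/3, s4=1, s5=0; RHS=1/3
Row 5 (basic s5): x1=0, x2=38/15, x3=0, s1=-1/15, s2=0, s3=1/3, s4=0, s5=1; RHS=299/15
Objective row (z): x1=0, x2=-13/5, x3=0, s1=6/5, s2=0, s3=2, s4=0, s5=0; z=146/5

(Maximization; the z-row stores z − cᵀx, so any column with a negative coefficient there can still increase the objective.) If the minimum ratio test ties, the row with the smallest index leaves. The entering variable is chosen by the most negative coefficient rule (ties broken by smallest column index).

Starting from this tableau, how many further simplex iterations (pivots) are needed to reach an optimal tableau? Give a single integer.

1

pivot: x2 in, s4 out → z = 2787/95
No improving column remains; optimal.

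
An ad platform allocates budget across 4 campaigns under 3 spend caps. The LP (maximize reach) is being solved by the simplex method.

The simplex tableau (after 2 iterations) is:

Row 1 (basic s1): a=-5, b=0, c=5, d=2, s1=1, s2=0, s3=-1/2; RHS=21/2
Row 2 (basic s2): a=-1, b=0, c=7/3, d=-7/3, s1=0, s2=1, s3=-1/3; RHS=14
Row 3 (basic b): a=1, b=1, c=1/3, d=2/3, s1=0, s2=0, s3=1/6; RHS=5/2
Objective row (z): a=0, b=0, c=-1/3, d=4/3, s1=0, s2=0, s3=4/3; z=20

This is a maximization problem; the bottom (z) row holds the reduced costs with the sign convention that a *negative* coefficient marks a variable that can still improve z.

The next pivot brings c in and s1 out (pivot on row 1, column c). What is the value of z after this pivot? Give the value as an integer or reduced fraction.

207/10

Minimum ratio for c: (21/2)/5 = 21/10.
z changes by −(z-row coeff of c)·ratio = −(-1/3)·(21/10) = 7/10.
New z = 20 + (7/10) = 207/10.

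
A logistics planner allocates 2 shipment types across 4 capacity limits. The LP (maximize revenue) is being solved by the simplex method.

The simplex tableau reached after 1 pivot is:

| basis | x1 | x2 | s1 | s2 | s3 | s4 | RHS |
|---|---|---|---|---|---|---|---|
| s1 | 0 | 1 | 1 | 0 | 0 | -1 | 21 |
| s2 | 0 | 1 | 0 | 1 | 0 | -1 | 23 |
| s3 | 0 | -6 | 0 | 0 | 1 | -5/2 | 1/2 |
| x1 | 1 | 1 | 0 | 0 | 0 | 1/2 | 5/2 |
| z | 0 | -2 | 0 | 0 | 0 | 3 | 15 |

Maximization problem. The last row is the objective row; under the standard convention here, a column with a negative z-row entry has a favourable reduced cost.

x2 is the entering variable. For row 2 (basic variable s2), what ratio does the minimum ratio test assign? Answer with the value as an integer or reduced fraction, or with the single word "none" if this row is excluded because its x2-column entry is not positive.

23

Ratio = RHS / (x2 entry) = 23 / 1 = 23.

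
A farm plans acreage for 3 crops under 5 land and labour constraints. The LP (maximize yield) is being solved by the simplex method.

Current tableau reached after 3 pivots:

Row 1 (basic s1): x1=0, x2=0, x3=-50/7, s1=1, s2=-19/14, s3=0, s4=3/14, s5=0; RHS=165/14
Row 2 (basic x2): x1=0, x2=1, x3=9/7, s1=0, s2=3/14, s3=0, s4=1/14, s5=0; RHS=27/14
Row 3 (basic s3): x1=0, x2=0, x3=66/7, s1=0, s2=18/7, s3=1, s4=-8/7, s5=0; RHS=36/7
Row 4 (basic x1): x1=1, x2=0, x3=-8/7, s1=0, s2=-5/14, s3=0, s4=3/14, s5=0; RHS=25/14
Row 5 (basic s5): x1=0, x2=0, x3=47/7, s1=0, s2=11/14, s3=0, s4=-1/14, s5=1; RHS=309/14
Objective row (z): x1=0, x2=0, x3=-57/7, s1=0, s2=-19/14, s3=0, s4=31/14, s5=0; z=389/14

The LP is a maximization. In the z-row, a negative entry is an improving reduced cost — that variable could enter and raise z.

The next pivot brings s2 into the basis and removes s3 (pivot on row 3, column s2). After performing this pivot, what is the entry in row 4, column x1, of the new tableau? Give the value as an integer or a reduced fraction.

Pivot element is row 3, column s2: 18/7.
Normalize row 3: new (row 3, x1) = 0/(18/7) = 0.
row 4 ← row 4 − (-5/14)·(new row 3): 1 − (-5/14)·0 = 1.

1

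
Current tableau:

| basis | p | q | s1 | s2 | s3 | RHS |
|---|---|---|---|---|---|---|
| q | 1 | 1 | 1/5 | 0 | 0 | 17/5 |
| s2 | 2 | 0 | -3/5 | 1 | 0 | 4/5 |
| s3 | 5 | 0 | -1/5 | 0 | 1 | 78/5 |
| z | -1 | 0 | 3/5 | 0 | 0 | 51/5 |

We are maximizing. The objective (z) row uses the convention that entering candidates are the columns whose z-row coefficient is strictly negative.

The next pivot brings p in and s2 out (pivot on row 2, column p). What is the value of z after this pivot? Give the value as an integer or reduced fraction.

Minimum ratio for p: (4/5)/2 = 2/5.
z changes by −(z-row coeff of p)·ratio = −(-1)·(2/5) = 2/5.
New z = 51/5 + (2/5) = 53/5.

53/5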